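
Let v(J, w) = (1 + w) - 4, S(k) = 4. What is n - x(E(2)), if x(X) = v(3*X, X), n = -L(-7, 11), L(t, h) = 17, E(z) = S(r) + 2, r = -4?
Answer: -20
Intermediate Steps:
E(z) = 6 (E(z) = 4 + 2 = 6)
v(J, w) = -3 + w
n = -17 (n = -1*17 = -17)
x(X) = -3 + X
n - x(E(2)) = -17 - (-3 + 6) = -17 - 1*3 = -17 - 3 = -20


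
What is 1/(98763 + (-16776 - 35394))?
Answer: 1/46593 ≈ 2.1462e-5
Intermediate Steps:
1/(98763 + (-16776 - 35394)) = 1/(98763 - 52170) = 1/46593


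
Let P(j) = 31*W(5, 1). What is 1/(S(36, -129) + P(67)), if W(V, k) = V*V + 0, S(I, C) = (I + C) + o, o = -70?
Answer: 1/612 ≈ 0.0016340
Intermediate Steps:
S(I, C) = -70 + C + I (S(I, C) = (I + C) - 70 = (C + I) - 70 = -70 + C + I)
W(V, k) = V² (W(V, k) = V² + 0 = V²)
P(j) = 775 (P(j) = 31*5² = 31*25 = 775)
1/(S(36, -129) + P(67)) = 1/((-70 - 129 + 36) + 775) = 1/(-163 + 775) = 1/612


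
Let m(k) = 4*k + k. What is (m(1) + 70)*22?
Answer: 1650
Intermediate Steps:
m(k) = 5*k
(m(1) + 70)*22 = (5*1 + 70)*22 = (5 + 70)*22 = 75*22 = 1650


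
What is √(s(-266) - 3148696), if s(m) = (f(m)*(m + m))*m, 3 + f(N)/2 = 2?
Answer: 2*I*√857930 ≈ 1852.5*I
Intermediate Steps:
f(N) = -2 (f(N) = -6 + 2*2 = -6 + 4 = -2)
s(m) = -4*m² (s(m) = (-2*(m + m))*m = (-4*m)*m = -4*m²)
√(s(-266) - 3148696) = √(-4*(-266)² - 3148696) = √(-4*70756 - 3148696) = √(-283024 - 3148696) = √(-3431720) = 2*I*√857930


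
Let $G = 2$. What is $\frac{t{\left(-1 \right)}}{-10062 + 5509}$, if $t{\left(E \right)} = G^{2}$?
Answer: $- \frac{4}{4553} \approx -0.00087854$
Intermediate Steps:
$t{\left(E \right)} = 4$ ($t{\left(E \right)} = 2^{2} = 4$)
$\frac{t{\left(-1 \right)}}{-10062 + 5509} = \frac{4}{-10062 + 5509} = \frac{4}{-4553} = 4 \left(- \frac{1}{4553}\right) = - \frac{4}{4553}$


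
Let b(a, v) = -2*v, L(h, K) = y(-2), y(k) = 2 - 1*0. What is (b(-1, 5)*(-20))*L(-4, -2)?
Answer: 400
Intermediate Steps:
y(k) = 2 (y(k) = 2 + 0 = 2)
L(h, K) = 2
(b(-1, 5)*(-20))*L(-4, -2) = (-2*5*(-20))*2 = -10*(-20)*2 = 200*2 = 400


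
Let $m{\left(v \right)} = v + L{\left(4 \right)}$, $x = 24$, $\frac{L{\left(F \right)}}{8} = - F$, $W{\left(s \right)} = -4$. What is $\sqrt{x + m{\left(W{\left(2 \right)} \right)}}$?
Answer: $2 i \sqrt{3} \approx 3.4641 i$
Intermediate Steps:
$L{\left(F \right)} = - 8 F$ ($L{\left(F \right)} = 8 \left(- F\right) = - 8 F$)
$m{\left(v \right)} = -32 + v$ ($m{\left(v \right)} = v - 32 = -32 + v$)
$\sqrt{x + m{\left(W{\left(2 \right)} \right)}} = \sqrt{24 - 36} = \sqrt{-12} = 2 i \sqrt{3}$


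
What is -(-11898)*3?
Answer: 35694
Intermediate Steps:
-(-11898)*3 = -1*(-35694) = 35694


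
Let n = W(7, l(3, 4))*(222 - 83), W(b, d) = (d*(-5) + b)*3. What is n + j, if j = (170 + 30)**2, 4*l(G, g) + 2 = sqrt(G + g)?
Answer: 87923/2 - 2085*sqrt(7)/4 ≈ 42582.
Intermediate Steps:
l(G, g) = -1/2 + sqrt(G + g)/4
W(b, d) = -15*d + 3*b (W(b, d) = (-5*d + b)*3 = (b - 5*d)*3 = -15*d + 3*b)
j = 40000 (j = 200**2 = 40000)
n = 7923/2 - 2085*sqrt(7)/4 (n = (-15*(-1/2 + sqrt(3 + 4)/4) + 3*7)*(222 - 83) = (-15*(-1/2 + sqrt(7)/4) + 21)*139 = ((15/2 - 15*sqrt(7)/4) + 21)*139 = (57/2 - 15*sqrt(7)/4)*139 = 7923/2 - 2085*sqrt(7)/4 ≈ 2582.4)
n + j = (7923/2 - 2085*sqrt(7)/4) + 40000 = 87923/2 - 2085*sqrt(7)/4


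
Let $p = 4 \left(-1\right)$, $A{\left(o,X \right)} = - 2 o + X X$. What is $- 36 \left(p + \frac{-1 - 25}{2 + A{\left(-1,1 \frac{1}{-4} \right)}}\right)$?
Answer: $\frac{1872}{5} \approx 374.4$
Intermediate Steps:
$A{\left(o,X \right)} = X^{2} - 2 o$ ($A{\left(o,X \right)} = - 2 o + X^{2} = X^{2} - 2 o$)
$p = -4$
$- 36 \left(p + \frac{-1 - 25}{2 + A{\left(-1,1 \frac{1}{-4} \right)}}\right) = - 36 \left(-4 + \frac{-1 - 25}{2 + \left(\left(1 \frac{1}{-4}\right)^{2} - -2\right)}\right) = - 36 \left(-4 - \frac{26}{2 + \left(\left(1 \left(- \frac{1}{4}\right)\right)^{2} + 2\right)}\right) = - 36 \left(-4 - \frac{26}{2 + \left(\left(- \frac{1}{4}\right)^{2} + 2\right)}\right) = - 36 \left(-4 - \frac{26}{2 + \left(\frac{1}{16} + 2\right)}\right) = - 36 \left(-4 - \frac{26}{2 + \frac{33}{16}}\right) = - 36 \left(-4 - \frac{26}{\frac{65}{16}}\right) = - 36 \left(-4 - \frac{32}{5}\right) = \left(-36\right) \left(- \frac{52}{5}\right) = \frac{1872}{5}$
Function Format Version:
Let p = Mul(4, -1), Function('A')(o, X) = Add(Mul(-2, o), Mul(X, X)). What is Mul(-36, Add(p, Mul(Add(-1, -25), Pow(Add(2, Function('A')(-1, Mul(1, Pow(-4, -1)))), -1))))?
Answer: Rational(1872, 5) ≈ 374.40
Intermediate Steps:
Function('A')(o, X) = Add(Pow(X, 2), Mul(-2, o)) (Function('A')(o, X) = Add(Mul(-2, o), Pow(X, 2)) = Add(Pow(X, 2), Mul(-2, o)))
p = -4
Mul(-36, Add(p, Mul(Add(-1, -25), Pow(Add(2, Function('A')(-1, Mul(1, Pow(-4, -1)))), -1)))) = Mul(-36, Add(-4, Mul(Add(-1, -25), Pow(Add(2, Add(Pow(Mul(1, Pow(-4, -1)), 2), Mul(-2, -1))), -1)))) = Mul(-36, Add(-4, Mul(-26, Pow(Add(2, Add(Pow(Mul(1, Rational(-1, 4)), 2), 2)), -1)))) = Mul(-36, Add(-4, Mul(-26, Pow(Add(2, Add(Pow(Rational(-1, 4), 2), 2)), -1)))) = Mul(-36, Add(-4, Mul(-26, Pow(Add(2, Add(Rational(1, 16), 2)), -1)))) = Mul(-36, Add(-4, Mul(-26, Pow(Add(2, Rational(33, 16)), -1)))) = Mul(-36, Add(-4, Mul(-26, Pow(Rational(65, 16), -1)))) = Mul(-36, Add(-4, Mul(-26, Rational(16, 65)))) = Mul(-36, Add(-4, Rational(-32, 5))) = Mul(-36, Rational(-52, 5)) = Rational(1872, 5)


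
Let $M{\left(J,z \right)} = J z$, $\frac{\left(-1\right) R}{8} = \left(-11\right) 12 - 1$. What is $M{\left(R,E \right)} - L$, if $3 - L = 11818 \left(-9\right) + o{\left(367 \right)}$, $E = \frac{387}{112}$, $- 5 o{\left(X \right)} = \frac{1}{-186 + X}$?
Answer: $- \frac{185866187}{1810} \approx -1.0269 \cdot 10^{5}$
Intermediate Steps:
$o{\left(X \right)} = - \frac{1}{5 \left(-186 + X\right)}$
$E = \frac{387}{112}$ ($E = 387 \cdot \frac{1}{112} = \frac{387}{112} \approx 3.4554$)
$R = 1064$ ($R = - 8 \left(\left(-11\right) 12 - 1\right) = - 8 \left(-132 - 1\right) = \left(-8\right) \left(-133\right) = 1064$)
$L = \frac{96260326}{905}$ ($L = 3 - \left(11818 \left(-9\right) - \frac{1}{-930 + 5 \cdot 367}\right) = 3 - \left(-106362 - \frac{1}{-930 + 1835}\right) = 3 - \left(-106362 - \frac{1}{905}\right) = 3 - - \frac{96257611}{905} = 3 + \frac{96257611}{905} = \frac{96260326}{905} \approx 1.0637 \cdot 10^{5}$)
$M{\left(R,E \right)} - L = 1064 \cdot \frac{387}{112} - \frac{96260326}{905} = \frac{7353}{2} - \frac{96260326}{905} = - \frac{185866187}{1810}$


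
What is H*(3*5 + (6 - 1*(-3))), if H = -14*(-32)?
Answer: 10752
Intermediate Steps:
H = 448
H*(3*5 + (6 - 1*(-3))) = 448*(3*5 + (6 - 1*(-3))) = 448*(15 + (6 + 3)) = 448*(15 + 9) = 448*24 = 10752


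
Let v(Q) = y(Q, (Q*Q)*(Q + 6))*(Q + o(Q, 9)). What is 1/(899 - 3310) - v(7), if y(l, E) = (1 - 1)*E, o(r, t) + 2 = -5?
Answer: -1/2411 ≈ -0.00041477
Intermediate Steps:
o(r, t) = -7 (o(r, t) = -2 - 5 = -7)
y(l, E) = 0 (y(l, E) = 0*E = 0)
v(Q) = 0 (v(Q) = 0*(Q - 7) = 0*(-7 + Q) = 0)
1/(899 - 3310) - v(7) = 1/(899 - 3310) - 1*0 = 1/(-2411) + 0 = -1/2411 + 0 = -1/2411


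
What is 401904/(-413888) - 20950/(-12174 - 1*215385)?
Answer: -5174119921/5886496212 ≈ -0.87898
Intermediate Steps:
401904/(-413888) - 20950/(-12174 - 1*215385) = 401904*(-1/413888) - 20950/(-12174 - 215385) = -25119/25868 - 20950/(-227559) = -25119/25868 - 20950*(-1/227559) = -25119/25868 + 20950/227559 = -5174119921/5886496212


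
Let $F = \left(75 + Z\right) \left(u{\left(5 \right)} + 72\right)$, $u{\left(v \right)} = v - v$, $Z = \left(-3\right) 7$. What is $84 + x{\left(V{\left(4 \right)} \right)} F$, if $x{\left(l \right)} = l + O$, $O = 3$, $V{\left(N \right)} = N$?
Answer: $27300$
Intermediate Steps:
$Z = -21$
$u{\left(v \right)} = 0$
$F = 3888$ ($F = \left(75 - 21\right) \left(0 + 72\right) = 54 \cdot 72 = 3888$)
$x{\left(l \right)} = 3 + l$ ($x{\left(l \right)} = l + 3 = 3 + l$)
$84 + x{\left(V{\left(4 \right)} \right)} F = 84 + \left(3 + 4\right) 3888 = 84 + 7 \cdot 3888 = 84 + 27216 = 27300$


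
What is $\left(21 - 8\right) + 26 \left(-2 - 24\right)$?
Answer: $-663$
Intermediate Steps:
$\left(21 - 8\right) + 26 \left(-2 - 24\right) = \left(21 - 8\right) + 26 \left(-26\right) = 13 - 676 = -663$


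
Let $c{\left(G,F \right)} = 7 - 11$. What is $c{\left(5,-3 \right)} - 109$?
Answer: $-113$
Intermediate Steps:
$c{\left(G,F \right)} = -4$ ($c{\left(G,F \right)} = 7 - 11 = -4$)
$c{\left(5,-3 \right)} - 109 = -4 - 109 = -113$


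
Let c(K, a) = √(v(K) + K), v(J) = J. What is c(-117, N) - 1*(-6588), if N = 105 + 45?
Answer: 6588 + 3*I*√26 ≈ 6588.0 + 15.297*I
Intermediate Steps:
N = 150
c(K, a) = √2*√K (c(K, a) = √(K + K) = √(2*K) = √2*√K)
c(-117, N) - 1*(-6588) = √2*√(-117) - 1*(-6588) = √2*(3*I*√13) + 6588 = 3*I*√26 + 6588 = 6588 + 3*I*√26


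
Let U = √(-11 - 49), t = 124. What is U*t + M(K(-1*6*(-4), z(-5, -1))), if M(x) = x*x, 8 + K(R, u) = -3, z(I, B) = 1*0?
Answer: 121 + 248*I*√15 ≈ 121.0 + 960.5*I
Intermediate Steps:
z(I, B) = 0
K(R, u) = -11 (K(R, u) = -8 - 3 = -11)
U = 2*I*√15 (U = √(-60) = 2*I*√15 ≈ 7.746*I)
M(x) = x²
U*t + M(K(-1*6*(-4), z(-5, -1))) = (2*I*√15)*124 + (-11)² = 248*I*√15 + 121 = 121 + 248*I*√15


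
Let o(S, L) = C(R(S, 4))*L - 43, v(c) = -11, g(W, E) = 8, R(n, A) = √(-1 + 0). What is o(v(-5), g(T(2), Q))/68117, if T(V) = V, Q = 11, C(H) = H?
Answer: -43/68117 + 8*I/68117 ≈ -0.00063127 + 0.00011745*I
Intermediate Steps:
R(n, A) = I (R(n, A) = √(-1) = I)
o(S, L) = -43 + I*L (o(S, L) = I*L - 43 = -43 + I*L)
o(v(-5), g(T(2), Q))/68117 = (-43 + I*8)/68117 = (-43 + 8*I)*(1/68117) = -43/68117 + 8*I/68117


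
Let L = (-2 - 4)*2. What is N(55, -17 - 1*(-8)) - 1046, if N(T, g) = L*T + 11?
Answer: -1695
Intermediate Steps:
L = -12 (L = -6*2 = -12)
N(T, g) = 11 - 12*T (N(T, g) = -12*T + 11 = 11 - 12*T)
N(55, -17 - 1*(-8)) - 1046 = (11 - 12*55) - 1046 = (11 - 660) - 1046 = -649 - 1046 = -1695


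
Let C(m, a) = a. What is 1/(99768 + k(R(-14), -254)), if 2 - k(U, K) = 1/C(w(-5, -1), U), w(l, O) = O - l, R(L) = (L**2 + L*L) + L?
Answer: 378/37713059 ≈ 1.0023e-5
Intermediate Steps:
R(L) = L + 2*L**2 (R(L) = (L**2 + L**2) + L = 2*L**2 + L = L + 2*L**2)
k(U, K) = 2 - 1/U
1/(99768 + k(R(-14), -254)) = 1/(99768 + (2 - 1/((-14*(1 + 2*(-14)))))) = 1/(99768 + (2 - 1/((-14*(1 - 28))))) = 1/(99768 + (2 - 1/((-14*(-27))))) = 1/(99768 + (2 - 1/378)) = 1/(99768 + 755/378) = 1/(37713059/378) = 378/37713059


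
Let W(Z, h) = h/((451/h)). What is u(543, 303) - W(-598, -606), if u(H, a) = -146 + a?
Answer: -296429/451 ≈ -657.27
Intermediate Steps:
W(Z, h) = h²/451 (W(Z, h) = h*(h/451) = h²/451)
u(543, 303) - W(-598, -606) = (-146 + 303) - (-606)²/451 = 157 - 367236/451 = -296429/451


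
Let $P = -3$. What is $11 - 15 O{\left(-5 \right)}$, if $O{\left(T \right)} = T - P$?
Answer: $41$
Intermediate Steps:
$O{\left(T \right)} = 3 + T$ ($O{\left(T \right)} = T - -3 = T + 3 = 3 + T$)
$11 - 15 O{\left(-5 \right)} = 11 - 15 \left(3 - 5\right) = 11 - -30 = 11 + 30 = 41$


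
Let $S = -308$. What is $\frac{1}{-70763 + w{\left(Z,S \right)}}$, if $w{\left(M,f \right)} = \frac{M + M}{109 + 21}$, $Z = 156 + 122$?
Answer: $- \frac{65}{4599317} \approx -1.4133 \cdot 10^{-5}$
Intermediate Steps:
$Z = 278$
$w{\left(M,f \right)} = \frac{M}{65}$ ($w{\left(M,f \right)} = \frac{2 M}{130} = 2 M \frac{1}{130} = \frac{M}{65}$)
$\frac{1}{-70763 + w{\left(Z,S \right)}} = \frac{1}{-70763 + \frac{1}{65} \cdot 278} = \frac{1}{-70763 + \frac{278}{65}} = \frac{1}{- \frac{4599317}{65}} = - \frac{65}{4599317}$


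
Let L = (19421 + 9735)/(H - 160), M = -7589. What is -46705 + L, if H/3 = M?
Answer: -1070834691/22927 ≈ -46706.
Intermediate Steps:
H = -22767 (H = 3*(-7589) = -22767)
L = -29156/22927 (L = (19421 + 9735)/(-22767 - 160) = 29156/(-22927) = 29156*(-1/22927) = -29156/22927 ≈ -1.2717)
-46705 + L = -46705 - 29156/22927 = -1070834691/22927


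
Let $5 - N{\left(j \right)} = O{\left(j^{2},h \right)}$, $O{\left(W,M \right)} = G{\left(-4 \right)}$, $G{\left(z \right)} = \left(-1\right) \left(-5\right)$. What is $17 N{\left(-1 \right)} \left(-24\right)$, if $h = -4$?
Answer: $0$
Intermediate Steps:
$G{\left(z \right)} = 5$
$O{\left(W,M \right)} = 5$
$N{\left(j \right)} = 0$ ($N{\left(j \right)} = 5 - 5 = 0$)
$17 N{\left(-1 \right)} \left(-24\right) = 17 \cdot 0 \left(-24\right) = 0 \left(-24\right) = 0$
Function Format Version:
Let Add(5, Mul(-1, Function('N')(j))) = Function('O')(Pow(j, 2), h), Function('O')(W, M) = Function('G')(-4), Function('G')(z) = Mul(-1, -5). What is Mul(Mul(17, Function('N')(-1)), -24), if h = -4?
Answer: 0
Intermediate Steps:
Function('G')(z) = 5
Function('O')(W, M) = 5
Function('N')(j) = 0 (Function('N')(j) = Add(5, Mul(-1, 5)) = Add(5, -5) = 0)
Mul(Mul(17, Function('N')(-1)), -24) = Mul(Mul(17, 0), -24) = Mul(0, -24) = 0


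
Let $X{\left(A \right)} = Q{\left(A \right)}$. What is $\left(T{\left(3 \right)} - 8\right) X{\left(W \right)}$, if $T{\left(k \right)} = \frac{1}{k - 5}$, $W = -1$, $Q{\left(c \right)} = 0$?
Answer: $0$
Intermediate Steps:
$X{\left(A \right)} = 0$
$T{\left(k \right)} = \frac{1}{-5 + k}$
$\left(T{\left(3 \right)} - 8\right) X{\left(W \right)} = \left(\frac{1}{-5 + 3} - 8\right) 0 = \left(\frac{1}{-2} - 8\right) 0 = \left(- \frac{1}{2} - 8\right) 0 = \left(- \frac{17}{2}\right) 0 = 0$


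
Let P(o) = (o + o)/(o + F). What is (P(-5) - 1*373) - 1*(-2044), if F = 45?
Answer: 6683/4 ≈ 1670.8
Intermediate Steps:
P(o) = 2*o/(45 + o) (P(o) = (o + o)/(o + 45) = (2*o)/(45 + o) = 2*o/(45 + o))
(P(-5) - 1*373) - 1*(-2044) = (2*(-5)/(45 - 5) - 1*373) - 1*(-2044) = (2*(-5)/40 - 373) + 2044 = (2*(-5)*(1/40) - 373) + 2044 = (-¼ - 373) + 2044 = -1493/4 + 2044 = 6683/4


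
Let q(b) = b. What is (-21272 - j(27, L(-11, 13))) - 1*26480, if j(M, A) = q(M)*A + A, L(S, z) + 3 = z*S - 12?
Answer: -43328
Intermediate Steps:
L(S, z) = -15 + S*z (L(S, z) = -3 + (z*S - 12) = -3 + (S*z - 12) = -3 + (-12 + S*z) = -15 + S*z)
j(M, A) = A + A*M (j(M, A) = M*A + A = A*M + A = A + A*M)
(-21272 - j(27, L(-11, 13))) - 1*26480 = (-21272 - (-15 - 11*13)*(1 + 27)) - 1*26480 = (-21272 - (-15 - 143)*28) - 26480 = (-21272 - (-158)*28) - 26480 = (-21272 - 1*(-4424)) - 26480 = (-21272 + 4424) - 26480 = -16848 - 26480 = -43328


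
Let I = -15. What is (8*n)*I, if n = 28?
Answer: -3360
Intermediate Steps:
(8*n)*I = (8*28)*(-15) = 224*(-15) = -3360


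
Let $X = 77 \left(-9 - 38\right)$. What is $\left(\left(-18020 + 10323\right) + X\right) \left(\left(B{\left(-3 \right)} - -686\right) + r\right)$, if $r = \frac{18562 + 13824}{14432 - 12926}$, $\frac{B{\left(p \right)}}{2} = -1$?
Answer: $- \frac{2003856140}{251} \approx -7.9835 \cdot 10^{6}$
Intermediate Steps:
$B{\left(p \right)} = -2$ ($B{\left(p \right)} = 2 \left(-1\right) = -2$)
$r = \frac{16193}{753}$ ($r = \frac{32386}{1506} = 32386 \cdot \frac{1}{1506} = \frac{16193}{753} \approx 21.505$)
$X = -3619$ ($X = 77 \left(-47\right) = -3619$)
$\left(\left(-18020 + 10323\right) + X\right) \left(\left(B{\left(-3 \right)} - -686\right) + r\right) = \left(\left(-18020 + 10323\right) - 3619\right) \left(\left(-2 - -686\right) + \frac{16193}{753}\right) = \left(-7697 - 3619\right) \left(\left(-2 + 686\right) + \frac{16193}{753}\right) = - 11316 \left(684 + \frac{16193}{753}\right) = \left(-11316\right) \frac{531245}{753} = - \frac{2003856140}{251}$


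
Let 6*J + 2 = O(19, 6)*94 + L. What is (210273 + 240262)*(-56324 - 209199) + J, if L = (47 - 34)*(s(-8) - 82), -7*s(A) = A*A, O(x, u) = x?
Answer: -837391832936/7 ≈ -1.1963e+11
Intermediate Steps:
s(A) = -A²/7 (s(A) = -A*A/7 = -A²/7)
L = -8294/7 (L = (47 - 34)*(-⅐*(-8)² - 82) = 13*(-⅐*64 - 82) = 13*(-64/7 - 82) = 13*(-638/7) = -8294/7 ≈ -1184.9)
J = 699/7 (J = -⅓ + (19*94 - 8294/7)/6 = -⅓ + (1786 - 8294/7)/6 = -⅓ + (⅙)*(4208/7) = -⅓ + 2104/21 = 699/7 ≈ 99.857)
(210273 + 240262)*(-56324 - 209199) + J = (210273 + 240262)*(-56324 - 209199) + 699/7 = 450535*(-265523) + 699/7 = -119627404805 + 699/7 = -837391832936/7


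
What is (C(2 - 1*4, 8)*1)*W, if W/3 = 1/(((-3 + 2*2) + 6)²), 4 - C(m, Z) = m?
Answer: 18/49 ≈ 0.36735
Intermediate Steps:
C(m, Z) = 4 - m
W = 3/49 (W = 3/(((-3 + 2*2) + 6)²) = 3/(((-3 + 4) + 6)²) = 3/((1 + 6)²) = 3/(7²) = 3/49 ≈ 0.061224)
(C(2 - 1*4, 8)*1)*W = ((4 - (2 - 1*4))*1)*(3/49) = ((4 - (2 - 4))*1)*(3/49) = ((4 - 1*(-2))*1)*(3/49) = ((4 + 2)*1)*(3/49) = (6*1)*(3/49) = 6*(3/49) = 18/49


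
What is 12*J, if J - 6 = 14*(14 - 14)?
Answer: 72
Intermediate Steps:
J = 6 (J = 6 + 14*(14 - 14) = 6 + 14*0 = 6 + 0 = 6)
12*J = 12*6 = 72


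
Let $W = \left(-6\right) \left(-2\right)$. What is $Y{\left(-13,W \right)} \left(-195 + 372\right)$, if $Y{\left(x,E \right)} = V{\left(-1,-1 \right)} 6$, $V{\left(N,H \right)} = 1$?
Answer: $1062$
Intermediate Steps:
$W = 12$
$Y{\left(x,E \right)} = 6$ ($Y{\left(x,E \right)} = 1 \cdot 6 = 6$)
$Y{\left(-13,W \right)} \left(-195 + 372\right) = 6 \left(-195 + 372\right) = 6 \cdot 177 = 1062$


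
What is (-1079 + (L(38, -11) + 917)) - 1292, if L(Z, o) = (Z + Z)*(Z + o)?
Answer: 598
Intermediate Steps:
L(Z, o) = 2*Z*(Z + o) (L(Z, o) = (2*Z)*(Z + o) = 2*Z*(Z + o))
(-1079 + (L(38, -11) + 917)) - 1292 = (-1079 + (2*38*(38 - 11) + 917)) - 1292 = (-1079 + (2*38*27 + 917)) - 1292 = (-1079 + (2052 + 917)) - 1292 = (-1079 + 2969) - 1292 = 1890 - 1292 = 598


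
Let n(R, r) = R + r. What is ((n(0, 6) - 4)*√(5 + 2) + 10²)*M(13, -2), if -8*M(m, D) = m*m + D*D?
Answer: -4325/2 - 173*√7/4 ≈ -2276.9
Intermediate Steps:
M(m, D) = -D²/8 - m²/8 (M(m, D) = -(m*m + D*D)/8 = -(m² + D²)/8 = -(D² + m²)/8 = -D²/8 - m²/8)
((n(0, 6) - 4)*√(5 + 2) + 10²)*M(13, -2) = (((0 + 6) - 4)*√(5 + 2) + 10²)*(-⅛*(-2)² - ⅛*13²) = ((6 - 4)*√7 + 100)*(-⅛*4 - ⅛*169) = (2*√7 + 100)*(-½ - 169/8) = (100 + 2*√7)*(-173/8) = -4325/2 - 173*√7/4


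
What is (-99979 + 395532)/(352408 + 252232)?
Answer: 295553/604640 ≈ 0.48881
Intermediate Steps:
(-99979 + 395532)/(352408 + 252232) = 295553/604640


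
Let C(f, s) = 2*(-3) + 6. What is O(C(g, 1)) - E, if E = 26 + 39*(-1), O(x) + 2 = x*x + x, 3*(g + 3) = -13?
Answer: 11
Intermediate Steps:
g = -22/3 (g = -3 + (1/3)*(-13) = -3 - 13/3 = -22/3 ≈ -7.3333)
C(f, s) = 0 (C(f, s) = -6 + 6 = 0)
O(x) = -2 + x + x**2 (O(x) = -2 + (x*x + x) = -2 + (x**2 + x) = -2 + (x + x**2) = -2 + x + x**2)
E = -13 (E = 26 - 39 = -13)
O(C(g, 1)) - E = (-2 + 0 + 0**2) - 1*(-13) = (-2 + 0 + 0) + 13 = -2 + 13 = 11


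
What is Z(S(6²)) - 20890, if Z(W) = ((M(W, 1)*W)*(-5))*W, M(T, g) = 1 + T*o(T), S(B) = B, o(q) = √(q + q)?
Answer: -27370 - 1399680*√2 ≈ -2.0068e+6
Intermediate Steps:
o(q) = √2*√q (o(q) = √(2*q) = √2*√q)
M(T, g) = 1 + √2*T^(3/2) (M(T, g) = 1 + T*(√2*√T) = 1 + √2*T^(3/2))
Z(W) = -5*W²*(1 + √2*W^(3/2)) (Z(W) = (((1 + √2*W^(3/2))*W)*(-5))*W = ((W*(1 + √2*W^(3/2)))*(-5))*W = (-5*W*(1 + √2*W^(3/2)))*W = -5*W²*(1 + √2*W^(3/2)))
Z(S(6²)) - 20890 = (-5*(6²)² - 5*√2*(6²)^(7/2)) - 20890 = (-5*36² - 5*√2*36^(7/2)) - 20890 = (-5*1296 - 5*√2*279936) - 20890 = (-6480 - 1399680*√2) - 20890 = -27370 - 1399680*√2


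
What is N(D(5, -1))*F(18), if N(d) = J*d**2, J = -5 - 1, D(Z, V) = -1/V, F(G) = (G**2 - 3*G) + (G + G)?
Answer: -1836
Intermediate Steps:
F(G) = G**2 - G (F(G) = (G**2 - 3*G) + 2*G = G**2 - G)
J = -6
N(d) = -6*d**2
N(D(5, -1))*F(18) = (-6*(-1/(-1))**2)*(18*(-1 + 18)) = (-6*(-1*(-1))**2)*(18*17) = -6*1**2*306 = -6*1*306 = -6*306 = -1836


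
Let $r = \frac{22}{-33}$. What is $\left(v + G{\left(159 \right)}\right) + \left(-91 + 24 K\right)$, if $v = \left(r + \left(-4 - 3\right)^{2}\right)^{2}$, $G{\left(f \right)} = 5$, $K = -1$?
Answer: $\frac{20035}{9} \approx 2226.1$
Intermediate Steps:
$r = - \frac{2}{3}$ ($r = 22 \left(- \frac{1}{33}\right) = - \frac{2}{3} \approx -0.66667$)
$v = \frac{21025}{9}$ ($v = \left(- \frac{2}{3} + \left(-4 - 3\right)^{2}\right)^{2} = \left(- \frac{2}{3} + \left(-7\right)^{2}\right)^{2} = \left(- \frac{2}{3} + 49\right)^{2} = \left(\frac{145}{3}\right)^{2} = \frac{21025}{9} \approx 2336.1$)
$\left(v + G{\left(159 \right)}\right) + \left(-91 + 24 K\right) = \left(\frac{21025}{9} + 5\right) + \left(-91 + 24 \left(-1\right)\right) = \frac{21070}{9} - 115 = \frac{20035}{9}$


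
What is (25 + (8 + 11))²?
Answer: 1936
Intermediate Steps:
(25 + (8 + 11))² = (25 + 19)² = 44² = 1936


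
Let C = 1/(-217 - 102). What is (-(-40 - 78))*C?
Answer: -118/319 ≈ -0.36991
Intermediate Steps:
C = -1/319 (C = 1/(-319) = -1/319 ≈ -0.0031348)
(-(-40 - 78))*C = -(-40 - 78)*(-1/319) = -1*(-118)*(-1/319) = 118*(-1/319) = -118/319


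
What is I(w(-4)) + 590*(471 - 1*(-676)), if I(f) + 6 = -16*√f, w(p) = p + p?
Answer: 676724 - 32*I*√2 ≈ 6.7672e+5 - 45.255*I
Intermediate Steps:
w(p) = 2*p
I(f) = -6 - 16*√f
I(w(-4)) + 590*(471 - 1*(-676)) = (-6 - 16*2*I*√2) + 590*(471 - 1*(-676)) = (-6 - 32*I*√2) + 590*(471 + 676) = (-6 - 32*I*√2) + 590*1147 = (-6 - 32*I*√2) + 676730 = 676724 - 32*I*√2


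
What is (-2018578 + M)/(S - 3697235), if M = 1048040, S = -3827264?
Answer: 970538/7524499 ≈ 0.12898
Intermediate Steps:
(-2018578 + M)/(S - 3697235) = (-2018578 + 1048040)/(-3827264 - 3697235) = -970538/(-7524499) = -970538*(-1/7524499) = 970538/7524499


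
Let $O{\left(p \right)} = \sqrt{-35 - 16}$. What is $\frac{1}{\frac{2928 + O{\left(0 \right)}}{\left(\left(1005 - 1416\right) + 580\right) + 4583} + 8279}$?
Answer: $\frac{5665641984}{46909340936659} - \frac{144 i \sqrt{51}}{46909340936659} \approx 0.00012078 - 2.1922 \cdot 10^{-11} i$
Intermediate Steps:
$O{\left(p \right)} = i \sqrt{51}$ ($O{\left(p \right)} = \sqrt{-35 - 16} = \sqrt{-51} = i \sqrt{51}$)
$\frac{1}{\frac{2928 + O{\left(0 \right)}}{\left(\left(1005 - 1416\right) + 580\right) + 4583} + 8279} = \frac{1}{\frac{2928 + i \sqrt{51}}{\left(\left(1005 - 1416\right) + 580\right) + 4583} + 8279} = \frac{1}{\frac{2928 + i \sqrt{51}}{\left(-411 + 580\right) + 4583} + 8279} = \frac{1}{\frac{2928 + i \sqrt{51}}{169 + 4583} + 8279} = \frac{1}{\frac{2928 + i \sqrt{51}}{4752} + 8279} = \frac{1}{\left(2928 + i \sqrt{51}\right) \frac{1}{4752} + 8279} = \frac{1}{\left(\frac{61}{99} + \frac{i \sqrt{51}}{4752}\right) + 8279} = \frac{1}{\frac{819682}{99} + \frac{i \sqrt{51}}{4752}}$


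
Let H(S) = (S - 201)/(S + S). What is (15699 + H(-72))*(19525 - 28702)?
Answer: -2305393937/16 ≈ -1.4409e+8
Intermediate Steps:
H(S) = (-201 + S)/(2*S) (H(S) = (-201 + S)/((2*S)) = (-201 + S)*(1/(2*S)) = (-201 + S)/(2*S))
(15699 + H(-72))*(19525 - 28702) = (15699 + (1/2)*(-201 - 72)/(-72))*(19525 - 28702) = (15699 + (1/2)*(-1/72)*(-273))*(-9177) = (15699 + 91/48)*(-9177) = (753643/48)*(-9177) = -2305393937/16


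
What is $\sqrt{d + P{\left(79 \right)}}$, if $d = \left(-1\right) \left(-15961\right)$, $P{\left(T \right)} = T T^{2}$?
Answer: $10 \sqrt{5090} \approx 713.44$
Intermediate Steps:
$P{\left(T \right)} = T^{3}$
$d = 15961$
$\sqrt{d + P{\left(79 \right)}} = \sqrt{15961 + 79^{3}} = \sqrt{15961 + 493039} = \sqrt{509000} = 10 \sqrt{5090}$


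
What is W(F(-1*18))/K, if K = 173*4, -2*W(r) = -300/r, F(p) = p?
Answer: -25/2076 ≈ -0.012042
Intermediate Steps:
W(r) = 150/r (W(r) = -(-150)/r = 150/r)
K = 692
W(F(-1*18))/K = (150/((-1*18)))/692 = (150/(-18))*(1/692) = (150*(-1/18))*(1/692) = -25/3*1/692 = -25/2076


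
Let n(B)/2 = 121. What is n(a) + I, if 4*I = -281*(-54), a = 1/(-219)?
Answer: 8071/2 ≈ 4035.5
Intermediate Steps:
a = -1/219 ≈ -0.0045662
n(B) = 242 (n(B) = 2*121 = 242)
I = 7587/2 (I = (-281*(-54))/4 = (1/4)*15174 = 7587/2 ≈ 3793.5)
n(a) + I = 242 + 7587/2 = 8071/2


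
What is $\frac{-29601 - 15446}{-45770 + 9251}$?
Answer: $\frac{45047}{36519} \approx 1.2335$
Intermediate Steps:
$\frac{-29601 - 15446}{-45770 + 9251} = - \frac{45047}{-36519} = \left(-45047\right) \left(- \frac{1}{36519}\right) = \frac{45047}{36519}$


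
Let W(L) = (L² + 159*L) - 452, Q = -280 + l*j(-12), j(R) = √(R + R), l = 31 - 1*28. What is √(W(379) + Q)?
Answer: √(203170 + 6*I*√6) ≈ 450.74 + 0.016*I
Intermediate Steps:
l = 3 (l = 31 - 28 = 3)
j(R) = √2*√R (j(R) = √(2*R) = √2*√R)
Q = -280 + 6*I*√6 (Q = -280 + 3*(√2*√(-12)) = -280 + 3*(√2*(2*I*√3)) = -280 + 3*(2*I*√6) = -280 + 6*I*√6 ≈ -280.0 + 14.697*I)
W(L) = -452 + L² + 159*L
√(W(379) + Q) = √((-452 + 379² + 159*379) + (-280 + 6*I*√6)) = √((-452 + 143641 + 60261) + (-280 + 6*I*√6)) = √(203450 + (-280 + 6*I*√6)) = √(203170 + 6*I*√6)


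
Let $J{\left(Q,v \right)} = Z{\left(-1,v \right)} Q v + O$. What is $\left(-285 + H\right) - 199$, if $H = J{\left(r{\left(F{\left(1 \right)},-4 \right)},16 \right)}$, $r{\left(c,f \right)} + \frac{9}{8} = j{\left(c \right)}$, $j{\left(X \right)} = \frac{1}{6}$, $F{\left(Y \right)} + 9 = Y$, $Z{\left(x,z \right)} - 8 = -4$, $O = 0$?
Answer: $- \frac{1636}{3} \approx -545.33$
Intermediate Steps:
$Z{\left(x,z \right)} = 4$ ($Z{\left(x,z \right)} = 8 - 4 = 4$)
$F{\left(Y \right)} = -9 + Y$
$j{\left(X \right)} = \frac{1}{6}$
$r{\left(c,f \right)} = - \frac{23}{24}$ ($r{\left(c,f \right)} = - \frac{9}{8} + \frac{1}{6} = - \frac{23}{24}$)
$J{\left(Q,v \right)} = 4 Q v$ ($J{\left(Q,v \right)} = 4 Q v + 0 = 4 Q v$)
$H = - \frac{184}{3}$ ($H = 4 \left(- \frac{23}{24}\right) 16 = - \frac{184}{3} \approx -61.333$)
$\left(-285 + H\right) - 199 = \left(-285 - \frac{184}{3}\right) - 199 = - \frac{1039}{3} - 199 = - \frac{1636}{3}$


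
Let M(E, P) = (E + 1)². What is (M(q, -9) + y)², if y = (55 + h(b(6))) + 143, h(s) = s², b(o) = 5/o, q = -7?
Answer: 71385601/1296 ≈ 55082.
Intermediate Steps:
M(E, P) = (1 + E)²
y = 7153/36 (y = (55 + (5/6)²) + 143 = (55 + (5*(⅙))²) + 143 = (55 + (⅚)²) + 143 = (55 + 25/36) + 143 = 2005/36 + 143 = 7153/36 ≈ 198.69)
(M(q, -9) + y)² = ((1 - 7)² + 7153/36)² = ((-6)² + 7153/36)² = (36 + 7153/36)² = (8449/36)² = 71385601/1296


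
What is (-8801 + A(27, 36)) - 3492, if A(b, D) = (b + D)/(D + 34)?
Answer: -122921/10 ≈ -12292.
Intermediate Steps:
A(b, D) = (D + b)/(34 + D)
(-8801 + A(27, 36)) - 3492 = (-8801 + (36 + 27)/(34 + 36)) - 3492 = (-8801 + 63/70) - 3492 = (-8801 + (1/70)*63) - 3492 = (-8801 + 9/10) - 3492 = -88001/10 - 3492 = -122921/10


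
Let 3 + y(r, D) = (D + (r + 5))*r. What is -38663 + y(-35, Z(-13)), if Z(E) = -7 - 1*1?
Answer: -37336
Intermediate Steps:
Z(E) = -8 (Z(E) = -7 - 1 = -8)
y(r, D) = -3 + r*(5 + D + r) (y(r, D) = -3 + (D + (r + 5))*r = -3 + (D + (5 + r))*r = -3 + (5 + D + r)*r = -3 + r*(5 + D + r))
-38663 + y(-35, Z(-13)) = -38663 + (-3 + (-35)² + 5*(-35) - 8*(-35)) = -38663 + (-3 + 1225 - 175 + 280) = -38663 + 1327 = -37336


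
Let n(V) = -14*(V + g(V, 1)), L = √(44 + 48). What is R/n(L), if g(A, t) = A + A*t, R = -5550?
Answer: 925*√23/322 ≈ 13.777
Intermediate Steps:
L = 2*√23 (L = √92 = 2*√23 ≈ 9.5917)
n(V) = -42*V (n(V) = -14*(V + V*(1 + 1)) = -14*(V + V*2) = -14*(V + 2*V) = -42*V)
R/n(L) = -5550*(-√23/1932) = -(-925)*√23/322 = 925*√23/322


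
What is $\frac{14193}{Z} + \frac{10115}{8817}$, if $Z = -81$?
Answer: $- \frac{4604458}{26451} \approx -174.07$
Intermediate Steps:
$\frac{14193}{Z} + \frac{10115}{8817} = \frac{14193}{-81} + \frac{10115}{8817} = 14193 \left(- \frac{1}{81}\right) + 10115 \cdot \frac{1}{8817} = - \frac{1577}{9} + \frac{10115}{8817} = - \frac{4604458}{26451}$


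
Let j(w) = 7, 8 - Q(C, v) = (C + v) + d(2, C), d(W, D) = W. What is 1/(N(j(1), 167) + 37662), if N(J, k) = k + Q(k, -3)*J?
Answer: 1/36723 ≈ 2.7231e-5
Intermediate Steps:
Q(C, v) = 6 - C - v (Q(C, v) = 8 - ((C + v) + 2) = 8 - (2 + C + v) = 8 + (-2 - C - v) = 6 - C - v)
N(J, k) = k + J*(9 - k) (N(J, k) = k + (6 - k - 1*(-3))*J = k + (6 - k + 3)*J = k + (9 - k)*J = k + J*(9 - k))
1/(N(j(1), 167) + 37662) = 1/((167 - 1*7*(-9 + 167)) + 37662) = 1/((167 - 1*7*158) + 37662) = 1/((167 - 1106) + 37662) = 1/(-939 + 37662) = 1/36723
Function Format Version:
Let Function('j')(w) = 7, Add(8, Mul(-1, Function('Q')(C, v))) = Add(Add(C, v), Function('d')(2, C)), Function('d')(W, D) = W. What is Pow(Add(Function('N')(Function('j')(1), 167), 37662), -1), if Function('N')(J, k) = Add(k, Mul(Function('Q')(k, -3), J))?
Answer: Rational(1, 36723) ≈ 2.7231e-5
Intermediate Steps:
Function('Q')(C, v) = Add(6, Mul(-1, C), Mul(-1, v)) (Function('Q')(C, v) = Add(8, Mul(-1, Add(Add(C, v), 2))) = Add(8, Mul(-1, Add(2, C, v))) = Add(8, Add(-2, Mul(-1, C), Mul(-1, v))) = Add(6, Mul(-1, C), Mul(-1, v)))
Function('N')(J, k) = Add(k, Mul(J, Add(9, Mul(-1, k)))) (Function('N')(J, k) = Add(k, Mul(Add(6, Mul(-1, k), Mul(-1, -3)), J)) = Add(k, Mul(Add(6, Mul(-1, k), 3), J)) = Add(k, Mul(Add(9, Mul(-1, k)), J)) = Add(k, Mul(J, Add(9, Mul(-1, k)))))
Pow(Add(Function('N')(Function('j')(1), 167), 37662), -1) = Pow(Add(Add(167, Mul(-1, 7, Add(-9, 167))), 37662), -1) = Pow(Add(Add(167, Mul(-1, 7, 158)), 37662), -1) = Pow(Add(Add(167, -1106), 37662), -1) = Pow(Add(-939, 37662), -1) = Pow(36723, -1) = Rational(1, 36723)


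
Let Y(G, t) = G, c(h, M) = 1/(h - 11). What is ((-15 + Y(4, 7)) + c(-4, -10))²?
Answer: 27556/225 ≈ 122.47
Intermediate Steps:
c(h, M) = 1/(-11 + h)
((-15 + Y(4, 7)) + c(-4, -10))² = ((-15 + 4) + 1/(-11 - 4))² = (-11 + 1/(-15))² = (-11 - 1/15)² = (-166/15)² = 27556/225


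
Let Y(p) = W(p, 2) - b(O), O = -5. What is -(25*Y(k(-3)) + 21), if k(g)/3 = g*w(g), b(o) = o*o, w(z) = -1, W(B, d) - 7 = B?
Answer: 204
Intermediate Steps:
W(B, d) = 7 + B
b(o) = o**2
k(g) = -3*g (k(g) = 3*(g*(-1)) = 3*(-g) = -3*g)
Y(p) = -18 + p (Y(p) = (7 + p) - 1*(-5)**2 = (7 + p) - 1*25 = (7 + p) - 25 = -18 + p)
-(25*Y(k(-3)) + 21) = -(25*(-18 - 3*(-3)) + 21) = -(25*(-18 + 9) + 21) = -(25*(-9) + 21) = -(-225 + 21) = -1*(-204) = 204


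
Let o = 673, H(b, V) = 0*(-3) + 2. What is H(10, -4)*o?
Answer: 1346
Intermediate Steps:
H(b, V) = 2 (H(b, V) = 0 + 2 = 2)
H(10, -4)*o = 2*673 = 1346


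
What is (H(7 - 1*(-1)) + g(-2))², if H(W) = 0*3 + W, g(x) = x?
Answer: 36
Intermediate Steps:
H(W) = W (H(W) = 0 + W = W)
(H(7 - 1*(-1)) + g(-2))² = ((7 - 1*(-1)) - 2)² = ((7 + 1) - 2)² = (8 - 2)² = 6² = 36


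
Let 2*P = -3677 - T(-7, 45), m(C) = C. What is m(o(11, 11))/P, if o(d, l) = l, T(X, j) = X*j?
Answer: -11/1681 ≈ -0.0065437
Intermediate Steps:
P = -1681 (P = (-3677 - (-7)*45)/2 = (-3677 - 1*(-315))/2 = (-3677 + 315)/2 = (1/2)*(-3362) = -1681)
m(o(11, 11))/P = 11/(-1681) = 11*(-1/1681) = -11/1681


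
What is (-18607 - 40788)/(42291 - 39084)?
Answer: -59395/3207 ≈ -18.520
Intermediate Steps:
(-18607 - 40788)/(42291 - 39084) = -59395/3207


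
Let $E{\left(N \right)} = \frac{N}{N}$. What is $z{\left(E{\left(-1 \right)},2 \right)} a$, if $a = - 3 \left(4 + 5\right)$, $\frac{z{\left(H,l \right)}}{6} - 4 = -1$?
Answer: $-486$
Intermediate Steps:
$E{\left(N \right)} = 1$
$z{\left(H,l \right)} = 18$ ($z{\left(H,l \right)} = 24 + 6 \left(-1\right) = 24 - 6 = 18$)
$a = -27$ ($a = \left(-3\right) 9 = -27$)
$z{\left(E{\left(-1 \right)},2 \right)} a = 18 \left(-27\right) = -486$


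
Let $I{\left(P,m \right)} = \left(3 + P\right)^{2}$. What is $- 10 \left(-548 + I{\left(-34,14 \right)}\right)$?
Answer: $-4130$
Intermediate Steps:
$- 10 \left(-548 + I{\left(-34,14 \right)}\right) = - 10 \left(-548 + \left(3 - 34\right)^{2}\right) = - 10 \left(-548 + \left(-31\right)^{2}\right) = - 10 \left(-548 + 961\right) = \left(-10\right) 413 = -4130$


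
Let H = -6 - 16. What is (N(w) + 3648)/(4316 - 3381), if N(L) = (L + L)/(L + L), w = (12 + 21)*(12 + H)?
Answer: 3649/935 ≈ 3.9027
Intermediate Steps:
H = -22
w = -330 (w = (12 + 21)*(12 - 22) = 33*(-10) = -330)
N(L) = 1 (N(L) = (2*L)/((2*L)) = (2*L)*(1/(2*L)) = 1)
(N(w) + 3648)/(4316 - 3381) = (1 + 3648)/(4316 - 3381) = 3649/935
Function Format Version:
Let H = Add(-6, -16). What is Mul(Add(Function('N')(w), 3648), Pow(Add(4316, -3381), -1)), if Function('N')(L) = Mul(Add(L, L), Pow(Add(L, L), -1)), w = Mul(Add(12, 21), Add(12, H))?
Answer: Rational(3649, 935) ≈ 3.9027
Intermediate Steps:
H = -22
w = -330 (w = Mul(Add(12, 21), Add(12, -22)) = Mul(33, -10) = -330)
Function('N')(L) = 1 (Function('N')(L) = Mul(Mul(2, L), Pow(Mul(2, L), -1)) = Mul(Mul(2, L), Mul(Rational(1, 2), Pow(L, -1))) = 1)
Mul(Add(Function('N')(w), 3648), Pow(Add(4316, -3381), -1)) = Mul(Add(1, 3648), Pow(Add(4316, -3381), -1)) = Mul(3649, Pow(935, -1)) = Mul(3649, Rational(1, 935)) = Rational(3649, 935)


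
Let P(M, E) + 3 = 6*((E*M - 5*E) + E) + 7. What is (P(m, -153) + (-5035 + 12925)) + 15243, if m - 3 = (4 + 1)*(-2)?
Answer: 33235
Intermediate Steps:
m = -7 (m = 3 + (4 + 1)*(-2) = 3 + 5*(-2) = 3 - 10 = -7)
P(M, E) = 4 - 24*E + 6*E*M (P(M, E) = -3 + (6*((E*M - 5*E) + E) + 7) = -3 + (6*((-5*E + E*M) + E) + 7) = -3 + (6*(-4*E + E*M) + 7) = -3 + ((-24*E + 6*E*M) + 7) = -3 + (7 - 24*E + 6*E*M) = 4 - 24*E + 6*E*M)
(P(m, -153) + (-5035 + 12925)) + 15243 = ((4 - 24*(-153) + 6*(-153)*(-7)) + (-5035 + 12925)) + 15243 = ((4 + 3672 + 6426) + 7890) + 15243 = (10102 + 7890) + 15243 = 17992 + 15243 = 33235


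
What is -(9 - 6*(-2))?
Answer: -21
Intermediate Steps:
-(9 - 6*(-2)) = -(9 + 12) = -1*21 = -21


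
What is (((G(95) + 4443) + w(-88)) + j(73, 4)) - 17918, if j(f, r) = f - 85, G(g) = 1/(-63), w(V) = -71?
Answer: -854155/63 ≈ -13558.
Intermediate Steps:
G(g) = -1/63
j(f, r) = -85 + f
(((G(95) + 4443) + w(-88)) + j(73, 4)) - 17918 = (((-1/63 + 4443) - 71) + (-85 + 73)) - 17918 = ((279908/63 - 71) - 12) - 17918 = (275435/63 - 12) - 17918 = 274679/63 - 17918 = -854155/63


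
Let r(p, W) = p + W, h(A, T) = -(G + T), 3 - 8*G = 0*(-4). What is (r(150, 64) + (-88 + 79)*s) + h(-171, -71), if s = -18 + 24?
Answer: 1845/8 ≈ 230.63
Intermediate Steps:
s = 6
G = 3/8 (G = 3/8 - 0*(-4) = 3/8 - 1/8*0 = 3/8 + 0 = 3/8 ≈ 0.37500)
h(A, T) = -3/8 - T (h(A, T) = -(3/8 + T) = -3/8 - T)
r(p, W) = W + p
(r(150, 64) + (-88 + 79)*s) + h(-171, -71) = ((64 + 150) + (-88 + 79)*6) + (-3/8 - 1*(-71)) = (214 - 9*6) + (-3/8 + 71) = (214 - 54) + 565/8 = 160 + 565/8 = 1845/8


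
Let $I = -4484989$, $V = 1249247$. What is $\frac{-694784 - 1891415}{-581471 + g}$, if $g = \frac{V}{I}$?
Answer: $\frac{11599074066811}{2607892288066} \approx 4.4477$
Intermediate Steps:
$g = - \frac{1249247}{4484989}$ ($g = \frac{1249247}{-4484989} = 1249247 \left(- \frac{1}{4484989}\right) = - \frac{1249247}{4484989} \approx -0.27854$)
$\frac{-694784 - 1891415}{-581471 + g} = \frac{-694784 - 1891415}{-581471 - \frac{1249247}{4484989}} = - \frac{2586199}{- \frac{2607892288066}{4484989}} = \left(-2586199\right) \left(- \frac{4484989}{2607892288066}\right) = \frac{11599074066811}{2607892288066}$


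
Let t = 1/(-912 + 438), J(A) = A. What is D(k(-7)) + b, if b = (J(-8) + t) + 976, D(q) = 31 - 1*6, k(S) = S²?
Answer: 470681/474 ≈ 993.00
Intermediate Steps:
t = -1/474 (t = 1/(-474) = -1/474 ≈ -0.0021097)
D(q) = 25 (D(q) = 31 - 6 = 25)
b = 458831/474 (b = (-8 - 1/474) + 976 = -3793/474 + 976 = 458831/474 ≈ 968.00)
D(k(-7)) + b = 25 + 458831/474 = 470681/474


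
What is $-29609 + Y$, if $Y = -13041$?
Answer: $-42650$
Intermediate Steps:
$-29609 + Y = -29609 - 13041 = -42650$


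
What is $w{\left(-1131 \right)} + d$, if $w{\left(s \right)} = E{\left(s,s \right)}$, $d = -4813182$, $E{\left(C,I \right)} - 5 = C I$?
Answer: $-3534016$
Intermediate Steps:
$E{\left(C,I \right)} = 5 + C I$
$w{\left(s \right)} = 5 + s^{2}$ ($w{\left(s \right)} = 5 + s s = 5 + s^{2}$)
$w{\left(-1131 \right)} + d = \left(5 + \left(-1131\right)^{2}\right) - 4813182 = \left(5 + 1279161\right) - 4813182 = 1279166 - 4813182 = -3534016$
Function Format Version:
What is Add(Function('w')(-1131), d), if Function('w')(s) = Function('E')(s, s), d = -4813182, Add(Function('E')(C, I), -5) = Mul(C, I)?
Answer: -3534016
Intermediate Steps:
Function('E')(C, I) = Add(5, Mul(C, I))
Function('w')(s) = Add(5, Pow(s, 2)) (Function('w')(s) = Add(5, Mul(s, s)) = Add(5, Pow(s, 2)))
Add(Function('w')(-1131), d) = Add(Add(5, Pow(-1131, 2)), -4813182) = Add(Add(5, 1279161), -4813182) = Add(1279166, -4813182) = -3534016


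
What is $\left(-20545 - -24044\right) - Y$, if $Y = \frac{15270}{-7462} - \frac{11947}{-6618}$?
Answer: $\frac{86402415415}{24691758} \approx 3499.2$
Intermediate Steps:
$Y = - \frac{5954173}{24691758}$ ($Y = 15270 \left(- \frac{1}{7462}\right) - - \frac{11947}{6618} = - \frac{7635}{3731} + \frac{11947}{6618} = - \frac{5954173}{24691758} \approx -0.24114$)
$\left(-20545 - -24044\right) - Y = \left(-20545 - -24044\right) - - \frac{5954173}{24691758} = \left(-20545 + 24044\right) + \frac{5954173}{24691758} = 3499 + \frac{5954173}{24691758} = \frac{86402415415}{24691758}$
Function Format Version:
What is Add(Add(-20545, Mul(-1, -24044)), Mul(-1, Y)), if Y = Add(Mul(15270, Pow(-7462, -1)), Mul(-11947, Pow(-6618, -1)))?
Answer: Rational(86402415415, 24691758) ≈ 3499.2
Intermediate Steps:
Y = Rational(-5954173, 24691758) (Y = Add(Mul(15270, Rational(-1, 7462)), Mul(-11947, Rational(-1, 6618))) = Add(Rational(-7635, 3731), Rational(11947, 6618)) = Rational(-5954173, 24691758) ≈ -0.24114)
Add(Add(-20545, Mul(-1, -24044)), Mul(-1, Y)) = Add(Add(-20545, Mul(-1, -24044)), Mul(-1, Rational(-5954173, 24691758))) = Add(Add(-20545, 24044), Rational(5954173, 24691758)) = Add(3499, Rational(5954173, 24691758)) = Rational(86402415415, 24691758)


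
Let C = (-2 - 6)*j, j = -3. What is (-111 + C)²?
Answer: 7569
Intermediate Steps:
C = 24 (C = (-2 - 6)*(-3) = -8*(-3) = 24)
(-111 + C)² = (-111 + 24)² = (-87)² = 7569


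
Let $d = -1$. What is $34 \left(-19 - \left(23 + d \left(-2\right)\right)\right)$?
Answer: $-1496$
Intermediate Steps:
$34 \left(-19 - \left(23 + d \left(-2\right)\right)\right) = 34 \left(-19 - \left(23 + 2\right)\right) = 34 \left(-19 - 25\right) = 34 \left(-44\right) = -1496$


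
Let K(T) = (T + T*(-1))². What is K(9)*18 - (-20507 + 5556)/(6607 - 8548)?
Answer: -14951/1941 ≈ -7.7027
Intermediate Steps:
K(T) = 0 (K(T) = (T - T)² = 0² = 0)
K(9)*18 - (-20507 + 5556)/(6607 - 8548) = 0*18 - (-20507 + 5556)/(6607 - 8548) = 0 - (-14951)/(-1941) = 0 - (-14951)*(-1)/1941 = 0 - 1*14951/1941 = 0 - 14951/1941 = -14951/1941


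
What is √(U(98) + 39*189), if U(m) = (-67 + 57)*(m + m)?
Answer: √5411 ≈ 73.559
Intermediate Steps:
U(m) = -20*m
√(U(98) + 39*189) = √(-20*98 + 39*189) = √(-1960 + 7371) = √5411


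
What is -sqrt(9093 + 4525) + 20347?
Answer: 20347 - sqrt(13618) ≈ 20230.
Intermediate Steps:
-sqrt(9093 + 4525) + 20347 = -sqrt(13618) + 20347 = 20347 - sqrt(13618)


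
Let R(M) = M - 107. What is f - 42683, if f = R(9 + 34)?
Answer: -42747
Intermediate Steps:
R(M) = -107 + M
f = -64 (f = -107 + (9 + 34) = -107 + 43 = -64)
f - 42683 = -64 - 42683 = -42747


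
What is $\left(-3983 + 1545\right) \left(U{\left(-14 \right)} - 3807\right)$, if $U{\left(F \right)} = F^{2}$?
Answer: $8803618$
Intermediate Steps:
$\left(-3983 + 1545\right) \left(U{\left(-14 \right)} - 3807\right) = \left(-3983 + 1545\right) \left(\left(-14\right)^{2} - 3807\right) = - 2438 \left(196 - 3807\right) = \left(-2438\right) \left(-3611\right) = 8803618$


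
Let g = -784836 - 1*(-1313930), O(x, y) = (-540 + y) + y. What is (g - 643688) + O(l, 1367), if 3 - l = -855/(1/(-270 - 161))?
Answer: -112400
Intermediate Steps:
l = -368502 (l = 3 - (-855)/(1/(-270 - 161)) = 3 - (-855)/(1/(-431)) = 3 - (-855)/(-1/431) = 3 - (-855)*(-431) = 3 - 1*368505 = 3 - 368505 = -368502)
O(x, y) = -540 + 2*y
g = 529094 (g = -784836 + 1313930 = 529094)
(g - 643688) + O(l, 1367) = (529094 - 643688) + (-540 + 2*1367) = -114594 + (-540 + 2734) = -114594 + 2194 = -112400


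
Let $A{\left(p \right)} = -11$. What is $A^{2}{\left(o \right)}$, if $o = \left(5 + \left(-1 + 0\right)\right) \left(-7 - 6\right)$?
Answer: $121$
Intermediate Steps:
$o = -52$ ($o = \left(5 - 1\right) \left(-13\right) = 4 \left(-13\right) = -52$)
$A^{2}{\left(o \right)} = \left(-11\right)^{2} = 121$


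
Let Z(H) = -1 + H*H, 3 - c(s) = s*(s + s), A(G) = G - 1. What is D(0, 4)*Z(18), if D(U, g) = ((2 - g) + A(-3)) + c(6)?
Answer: -24225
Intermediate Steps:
A(G) = -1 + G
c(s) = 3 - 2*s² (c(s) = 3 - s*(s + s) = 3 - s*2*s = 3 - 2*s²)
D(U, g) = -71 - g (D(U, g) = ((2 - g) + (-1 - 3)) + (3 - 2*6²) = ((2 - g) - 4) + (3 - 2*36) = (-2 - g) + (3 - 72) = (-2 - g) - 69 = -71 - g)
Z(H) = -1 + H²
D(0, 4)*Z(18) = (-71 - 1*4)*(-1 + 18²) = (-71 - 4)*(-1 + 324) = -75*323 = -24225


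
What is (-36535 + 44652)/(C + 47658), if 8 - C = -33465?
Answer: 8117/81131 ≈ 0.10005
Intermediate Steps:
C = 33473 (C = 8 - 1*(-33465) = 8 + 33465 = 33473)
(-36535 + 44652)/(C + 47658) = (-36535 + 44652)/(33473 + 47658) = 8117/81131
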